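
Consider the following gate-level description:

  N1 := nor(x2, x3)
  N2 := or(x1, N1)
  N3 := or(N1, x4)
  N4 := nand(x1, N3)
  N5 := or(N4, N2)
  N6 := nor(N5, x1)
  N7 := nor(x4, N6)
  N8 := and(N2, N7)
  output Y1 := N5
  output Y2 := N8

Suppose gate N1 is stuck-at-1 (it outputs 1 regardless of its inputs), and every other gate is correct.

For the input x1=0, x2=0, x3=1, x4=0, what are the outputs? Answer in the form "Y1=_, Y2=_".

Y1=1, Y2=1

Propagate with N1 forced: N1=1 [stuck-at-1], N2=1, N3=1, N4=1, N5=1, N6=0, N7=1, N8=1.
So the outputs are Y1=1, Y2=1. (Without the fault they would be Y1=1, Y2=0.)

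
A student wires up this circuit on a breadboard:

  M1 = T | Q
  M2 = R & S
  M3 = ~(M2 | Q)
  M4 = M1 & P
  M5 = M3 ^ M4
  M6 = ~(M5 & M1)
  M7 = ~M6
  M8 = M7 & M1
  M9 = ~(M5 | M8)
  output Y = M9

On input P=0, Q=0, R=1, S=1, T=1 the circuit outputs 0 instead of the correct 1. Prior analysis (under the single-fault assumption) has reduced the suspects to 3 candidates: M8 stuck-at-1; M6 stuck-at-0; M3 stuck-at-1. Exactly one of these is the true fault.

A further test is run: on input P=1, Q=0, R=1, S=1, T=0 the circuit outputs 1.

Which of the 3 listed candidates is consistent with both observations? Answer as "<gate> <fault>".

M6 stuck-at-0

Evaluate each candidate on input P=1, Q=0, R=1, S=1, T=0:
  M8 stuck-at-1: M1=0, M2=1, M3=0, M4=0, M5=0, M6=1, M7=0, M8=1 [stuck-at-1], M9=0 → 0 — eliminated
  M6 stuck-at-0: M1=0, M2=1, M3=0, M4=0, M5=0, M6=0 [stuck-at-0], M7=1, M8=0, M9=1 → 1 — matches
  M3 stuck-at-1: M1=0, M2=1, M3=1 [stuck-at-1], M4=0, M5=1, M6=1, M7=0, M8=0, M9=0 → 0 — eliminated
Only M6 stuck-at-0 reproduces the observed 1.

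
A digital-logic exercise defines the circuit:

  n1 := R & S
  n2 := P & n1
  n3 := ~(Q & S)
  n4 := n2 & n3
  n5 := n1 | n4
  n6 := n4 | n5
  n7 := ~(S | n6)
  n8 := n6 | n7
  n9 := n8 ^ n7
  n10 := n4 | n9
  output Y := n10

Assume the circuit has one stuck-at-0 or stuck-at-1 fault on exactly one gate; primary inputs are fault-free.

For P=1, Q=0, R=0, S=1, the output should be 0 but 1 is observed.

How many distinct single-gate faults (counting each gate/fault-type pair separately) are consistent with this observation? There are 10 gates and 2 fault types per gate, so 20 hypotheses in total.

8

Fault-free: n1=0, n2=0, n3=1, n4=0, n5=0, n6=0, n7=0, n8=0, n9=0, n10=0 → 0. Observed 1.
  n1: stuck-at-1 ✓; others ✗
  n2: stuck-at-1 ✓; others ✗
  n3: none of the 2 fault types match ✗
  n4: stuck-at-1 ✓; others ✗
  n5: stuck-at-1 ✓; others ✗
  n6: stuck-at-1 ✓; others ✗
  n7: none of the 2 fault types match ✗
  n8: stuck-at-1 ✓; others ✗
  n9: stuck-at-1 ✓; others ✗
  n10: stuck-at-1 ✓; others ✗
Consistent faults: {n1 stuck-at-1, n2 stuck-at-1, n4 stuck-at-1, n5 stuck-at-1, n6 stuck-at-1, n8 stuck-at-1, n9 stuck-at-1, n10 stuck-at-1} — 8 in all.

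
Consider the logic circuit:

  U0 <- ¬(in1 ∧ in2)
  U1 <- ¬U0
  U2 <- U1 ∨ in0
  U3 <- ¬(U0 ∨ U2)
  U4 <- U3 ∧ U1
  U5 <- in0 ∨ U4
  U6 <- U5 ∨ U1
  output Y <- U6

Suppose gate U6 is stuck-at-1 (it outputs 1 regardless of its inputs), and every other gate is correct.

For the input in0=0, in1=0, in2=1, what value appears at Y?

1

Propagate with U6 forced: U0=1, U1=0, U2=0, U3=0, U4=0, U5=0, U6=1 [stuck-at-1].
So Y = 1. (Without the fault it would be 0.)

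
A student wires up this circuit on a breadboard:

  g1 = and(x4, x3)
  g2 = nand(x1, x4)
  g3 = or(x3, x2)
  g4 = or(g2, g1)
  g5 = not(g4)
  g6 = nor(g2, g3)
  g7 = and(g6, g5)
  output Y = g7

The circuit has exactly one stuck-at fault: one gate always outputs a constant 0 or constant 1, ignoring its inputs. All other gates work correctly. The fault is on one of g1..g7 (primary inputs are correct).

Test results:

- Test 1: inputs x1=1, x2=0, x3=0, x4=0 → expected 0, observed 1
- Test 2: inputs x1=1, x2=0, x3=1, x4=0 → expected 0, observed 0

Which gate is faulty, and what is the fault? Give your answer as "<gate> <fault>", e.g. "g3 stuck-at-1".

Fault-free values for test 1 (x1=1, x2=0, x3=0, x4=0): g1=0, g2=1, g3=0, g4=1, g5=0, g6=0, g7=0, giving Y=0. Observed 1.
Test 1: faults giving observed 1 are {g2 stuck-at-0, g7 stuck-at-1}.
Test 2 (x1=1, x2=0, x3=1, x4=0): fault-free g1=0, g2=1, g3=1, g4=1, g5=0, g6=0, g7=0 → 0; observed 0. Eliminates g7 stuck-at-1.
Only g2 stuck-at-0 is consistent with every test.

g2 stuck-at-0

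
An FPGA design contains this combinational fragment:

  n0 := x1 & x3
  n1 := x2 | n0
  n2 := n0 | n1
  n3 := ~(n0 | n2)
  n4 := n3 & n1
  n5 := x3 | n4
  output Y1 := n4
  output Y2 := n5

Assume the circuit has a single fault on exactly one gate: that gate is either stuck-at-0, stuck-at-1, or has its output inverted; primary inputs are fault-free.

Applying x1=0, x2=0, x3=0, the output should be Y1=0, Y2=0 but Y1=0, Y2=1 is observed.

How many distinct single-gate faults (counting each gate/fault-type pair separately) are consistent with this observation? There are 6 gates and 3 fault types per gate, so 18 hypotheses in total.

Fault-free: n0=0, n1=0, n2=0, n3=1, n4=0, n5=0 → Y1=0, Y2=0. Observed Y1=0, Y2=1.
  n0: none of the 3 fault types match ✗
  n1: none of the 3 fault types match ✗
  n2: none of the 3 fault types match ✗
  n3: none of the 3 fault types match ✗
  n4: none of the 3 fault types match ✗
  n5: stuck-at-1, inverted output ✓; others ✗
Consistent faults: {n5 stuck-at-1, n5 inverted output} — 2 in all.

2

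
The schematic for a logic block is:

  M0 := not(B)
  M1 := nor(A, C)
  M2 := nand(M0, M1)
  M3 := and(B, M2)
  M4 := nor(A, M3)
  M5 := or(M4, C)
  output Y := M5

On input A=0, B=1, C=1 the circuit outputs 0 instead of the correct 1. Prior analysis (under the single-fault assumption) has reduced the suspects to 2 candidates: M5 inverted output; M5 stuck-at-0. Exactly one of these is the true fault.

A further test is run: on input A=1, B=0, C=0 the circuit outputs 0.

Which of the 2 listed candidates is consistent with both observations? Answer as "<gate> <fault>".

Evaluate each candidate on input A=1, B=0, C=0:
  M5 inverted output: M0=1, M1=0, M2=1, M3=0, M4=0, M5=1 [inverted output] → 1 — eliminated
  M5 stuck-at-0: M0=1, M1=0, M2=1, M3=0, M4=0, M5=0 [stuck-at-0] → 0 — matches
Only M5 stuck-at-0 reproduces the observed 0.

M5 stuck-at-0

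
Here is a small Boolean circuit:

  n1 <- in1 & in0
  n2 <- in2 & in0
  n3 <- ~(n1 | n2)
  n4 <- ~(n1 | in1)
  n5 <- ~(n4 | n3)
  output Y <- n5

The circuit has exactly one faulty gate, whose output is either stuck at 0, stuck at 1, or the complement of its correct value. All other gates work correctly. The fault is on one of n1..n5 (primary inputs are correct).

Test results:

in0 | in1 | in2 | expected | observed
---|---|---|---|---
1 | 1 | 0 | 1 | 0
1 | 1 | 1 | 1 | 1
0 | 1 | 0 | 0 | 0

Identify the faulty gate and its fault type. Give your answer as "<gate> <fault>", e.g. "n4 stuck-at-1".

Fault-free values for test 1 (in0=1, in1=1, in2=0): n1=1, n2=0, n3=0, n4=0, n5=1, giving Y=1. Observed 0.
Test 1: faults giving observed 0 are {n1 stuck-at-0, n1 inverted output, n3 stuck-at-1, n3 inverted output, n4 stuck-at-1, n4 inverted output, n5 stuck-at-0, n5 inverted output}.
Test 2 (in0=1, in1=1, in2=1): fault-free n1=1, n2=1, n3=0, n4=0, n5=1 → 1; observed 1. Eliminates n3 stuck-at-1, n3 inverted output, n4 stuck-at-1, n4 inverted output, n5 stuck-at-0, n5 inverted output.
Test 3 (in0=0, in1=1, in2=0): fault-free n1=0, n2=0, n3=1, n4=0, n5=0 → 0; observed 0. Eliminates n1 inverted output.
Only n1 stuck-at-0 is consistent with every test.

n1 stuck-at-0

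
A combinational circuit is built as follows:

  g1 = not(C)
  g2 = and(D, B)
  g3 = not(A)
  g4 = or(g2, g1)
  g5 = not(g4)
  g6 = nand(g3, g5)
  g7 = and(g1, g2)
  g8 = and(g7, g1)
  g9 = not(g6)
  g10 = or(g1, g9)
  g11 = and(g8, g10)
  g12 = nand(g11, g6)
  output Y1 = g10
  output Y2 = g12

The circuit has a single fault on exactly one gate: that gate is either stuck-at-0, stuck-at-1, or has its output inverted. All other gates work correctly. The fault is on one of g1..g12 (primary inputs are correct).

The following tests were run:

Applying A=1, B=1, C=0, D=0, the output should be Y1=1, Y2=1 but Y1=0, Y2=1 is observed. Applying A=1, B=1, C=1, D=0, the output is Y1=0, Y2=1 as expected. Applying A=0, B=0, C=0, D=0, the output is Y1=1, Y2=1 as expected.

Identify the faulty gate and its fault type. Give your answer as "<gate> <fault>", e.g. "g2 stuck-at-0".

g1 stuck-at-0

Fault-free values for test 1 (A=1, B=1, C=0, D=0): g1=1, g2=0, g3=0, g4=1, g5=0, g6=1, g7=0, g8=0, g9=0, g10=1, g11=0, g12=1, giving Y1=1, Y2=1. Observed Y1=0, Y2=1.
Test 1: faults giving observed Y1=0, Y2=1 are {g1 stuck-at-0, g1 inverted output, g10 stuck-at-0, g10 inverted output}.
Test 2 (A=1, B=1, C=1, D=0): fault-free g1=0, g2=0, g3=0, g4=0, g5=1, g6=1, g7=0, g8=0, g9=0, g10=0, g11=0, g12=1 → Y1=0, Y2=1; observed Y1=0, Y2=1. Eliminates g1 inverted output, g10 inverted output.
Test 3 (A=0, B=0, C=0, D=0): fault-free g1=1, g2=0, g3=1, g4=1, g5=0, g6=1, g7=0, g8=0, g9=0, g10=1, g11=0, g12=1 → Y1=1, Y2=1; observed Y1=1, Y2=1. Eliminates g10 stuck-at-0.
Only g1 stuck-at-0 is consistent with every test.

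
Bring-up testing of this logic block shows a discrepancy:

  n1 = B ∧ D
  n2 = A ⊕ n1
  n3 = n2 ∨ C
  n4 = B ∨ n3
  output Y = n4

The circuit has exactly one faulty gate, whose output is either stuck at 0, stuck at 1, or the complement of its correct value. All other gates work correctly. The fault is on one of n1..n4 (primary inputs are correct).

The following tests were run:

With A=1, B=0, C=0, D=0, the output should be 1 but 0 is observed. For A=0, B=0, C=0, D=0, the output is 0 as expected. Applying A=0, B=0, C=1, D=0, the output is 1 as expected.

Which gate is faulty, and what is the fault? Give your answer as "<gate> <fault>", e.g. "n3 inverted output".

Fault-free values for test 1 (A=1, B=0, C=0, D=0): n1=0, n2=1, n3=1, n4=1, giving Y=1. Observed 0.
Test 1: faults giving observed 0 are {n1 stuck-at-1, n1 inverted output, n2 stuck-at-0, n2 inverted output, n3 stuck-at-0, n3 inverted output, n4 stuck-at-0, n4 inverted output}.
Test 2 (A=0, B=0, C=0, D=0): fault-free n1=0, n2=0, n3=0, n4=0 → 0; observed 0. Eliminates n1 stuck-at-1, n1 inverted output, n2 inverted output, n3 inverted output, n4 inverted output.
Test 3 (A=0, B=0, C=1, D=0): fault-free n1=0, n2=0, n3=1, n4=1 → 1; observed 1. Eliminates n3 stuck-at-0, n4 stuck-at-0.
Only n2 stuck-at-0 is consistent with every test.

n2 stuck-at-0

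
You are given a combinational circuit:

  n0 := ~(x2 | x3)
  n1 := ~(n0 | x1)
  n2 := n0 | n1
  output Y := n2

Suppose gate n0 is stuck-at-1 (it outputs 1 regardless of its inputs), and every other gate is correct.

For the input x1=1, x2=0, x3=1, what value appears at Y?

1

Propagate with n0 forced: n0=1 [stuck-at-1], n1=0, n2=1.
So Y = 1. (Without the fault it would be 0.)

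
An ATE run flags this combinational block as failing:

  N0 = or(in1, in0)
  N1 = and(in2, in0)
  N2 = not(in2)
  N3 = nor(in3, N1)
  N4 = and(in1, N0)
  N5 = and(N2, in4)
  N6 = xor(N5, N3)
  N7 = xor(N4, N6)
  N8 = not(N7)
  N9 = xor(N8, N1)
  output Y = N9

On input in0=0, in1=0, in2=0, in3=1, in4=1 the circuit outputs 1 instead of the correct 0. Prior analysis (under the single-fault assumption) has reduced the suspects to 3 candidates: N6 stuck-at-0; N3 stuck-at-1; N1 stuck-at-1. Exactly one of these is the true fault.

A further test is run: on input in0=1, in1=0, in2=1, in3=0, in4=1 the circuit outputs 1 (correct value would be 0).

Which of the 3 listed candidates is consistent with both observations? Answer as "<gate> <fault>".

Evaluate each candidate on input in0=1, in1=0, in2=1, in3=0, in4=1:
  N6 stuck-at-0: N0=1, N1=1, N2=0, N3=0, N4=0, N5=0, N6=0 [stuck-at-0], N7=0, N8=1, N9=0 → 0 — eliminated
  N3 stuck-at-1: N0=1, N1=1, N2=0, N3=1 [stuck-at-1], N4=0, N5=0, N6=1, N7=1, N8=0, N9=1 → 1 — matches
  N1 stuck-at-1: N0=1, N1=1 [stuck-at-1], N2=0, N3=0, N4=0, N5=0, N6=0, N7=0, N8=1, N9=0 → 0 — eliminated
Only N3 stuck-at-1 reproduces the observed 1.

N3 stuck-at-1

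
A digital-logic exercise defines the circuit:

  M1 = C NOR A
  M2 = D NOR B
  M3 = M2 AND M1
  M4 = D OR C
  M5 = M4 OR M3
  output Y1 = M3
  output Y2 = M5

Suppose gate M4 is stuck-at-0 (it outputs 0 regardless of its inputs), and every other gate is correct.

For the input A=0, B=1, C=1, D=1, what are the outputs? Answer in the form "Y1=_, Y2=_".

Propagate with M4 forced: M1=0, M2=0, M3=0, M4=0 [stuck-at-0], M5=0.
So the outputs are Y1=0, Y2=0. (Without the fault they would be Y1=0, Y2=1.)

Y1=0, Y2=0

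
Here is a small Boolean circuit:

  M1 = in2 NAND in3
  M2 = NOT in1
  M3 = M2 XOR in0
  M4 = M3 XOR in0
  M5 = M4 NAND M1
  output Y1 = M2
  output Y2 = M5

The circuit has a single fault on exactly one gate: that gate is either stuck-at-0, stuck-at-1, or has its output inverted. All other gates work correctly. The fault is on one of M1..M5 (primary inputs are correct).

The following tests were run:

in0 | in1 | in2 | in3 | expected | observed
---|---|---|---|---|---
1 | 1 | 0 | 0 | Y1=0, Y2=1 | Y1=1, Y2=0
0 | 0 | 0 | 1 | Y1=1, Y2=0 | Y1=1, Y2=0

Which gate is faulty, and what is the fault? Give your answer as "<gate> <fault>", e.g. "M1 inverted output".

M2 stuck-at-1

Fault-free values for test 1 (in0=1, in1=1, in2=0, in3=0): M1=1, M2=0, M3=1, M4=0, M5=1, giving Y1=0, Y2=1. Observed Y1=1, Y2=0.
Test 1: faults giving observed Y1=1, Y2=0 are {M2 stuck-at-1, M2 inverted output}.
Test 2 (in0=0, in1=0, in2=0, in3=1): fault-free M1=1, M2=1, M3=1, M4=1, M5=0 → Y1=1, Y2=0; observed Y1=1, Y2=0. Eliminates M2 inverted output.
Only M2 stuck-at-1 is consistent with every test.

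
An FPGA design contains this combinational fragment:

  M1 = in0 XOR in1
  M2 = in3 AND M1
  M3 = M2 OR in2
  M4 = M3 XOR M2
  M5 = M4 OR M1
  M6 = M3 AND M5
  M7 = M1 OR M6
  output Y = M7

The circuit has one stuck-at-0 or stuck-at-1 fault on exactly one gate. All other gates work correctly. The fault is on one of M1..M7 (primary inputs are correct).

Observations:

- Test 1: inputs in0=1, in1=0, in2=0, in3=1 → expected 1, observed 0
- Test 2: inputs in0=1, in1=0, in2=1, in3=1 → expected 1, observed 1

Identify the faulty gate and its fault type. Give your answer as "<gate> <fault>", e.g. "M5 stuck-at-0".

M1 stuck-at-0

Fault-free values for test 1 (in0=1, in1=0, in2=0, in3=1): M1=1, M2=1, M3=1, M4=0, M5=1, M6=1, M7=1, giving Y=1. Observed 0.
Test 1: faults giving observed 0 are {M1 stuck-at-0, M7 stuck-at-0}.
Test 2 (in0=1, in1=0, in2=1, in3=1): fault-free M1=1, M2=1, M3=1, M4=0, M5=1, M6=1, M7=1 → 1; observed 1. Eliminates M7 stuck-at-0.
Only M1 stuck-at-0 is consistent with every test.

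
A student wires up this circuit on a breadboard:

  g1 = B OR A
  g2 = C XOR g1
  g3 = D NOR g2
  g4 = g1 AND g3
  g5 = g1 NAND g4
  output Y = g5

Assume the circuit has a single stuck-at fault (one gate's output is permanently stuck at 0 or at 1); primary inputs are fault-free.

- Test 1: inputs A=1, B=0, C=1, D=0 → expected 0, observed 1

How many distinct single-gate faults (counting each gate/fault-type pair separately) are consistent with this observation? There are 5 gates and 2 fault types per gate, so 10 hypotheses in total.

5

Fault-free: g1=1, g2=0, g3=1, g4=1, g5=0 → 0. Observed 1.
  g1 stuck-at-0: output 1 ✓
  g1 stuck-at-1: output 0 ✗
  g2 stuck-at-0: output 0 ✗
  g2 stuck-at-1: output 1 ✓
  g3 stuck-at-0: output 1 ✓
  g3 stuck-at-1: output 0 ✗
  g4 stuck-at-0: output 1 ✓
  g4 stuck-at-1: output 0 ✗
  g5 stuck-at-0: output 0 ✗
  g5 stuck-at-1: output 1 ✓
Consistent faults: {g1 stuck-at-0, g2 stuck-at-1, g3 stuck-at-0, g4 stuck-at-0, g5 stuck-at-1} — 5 in all.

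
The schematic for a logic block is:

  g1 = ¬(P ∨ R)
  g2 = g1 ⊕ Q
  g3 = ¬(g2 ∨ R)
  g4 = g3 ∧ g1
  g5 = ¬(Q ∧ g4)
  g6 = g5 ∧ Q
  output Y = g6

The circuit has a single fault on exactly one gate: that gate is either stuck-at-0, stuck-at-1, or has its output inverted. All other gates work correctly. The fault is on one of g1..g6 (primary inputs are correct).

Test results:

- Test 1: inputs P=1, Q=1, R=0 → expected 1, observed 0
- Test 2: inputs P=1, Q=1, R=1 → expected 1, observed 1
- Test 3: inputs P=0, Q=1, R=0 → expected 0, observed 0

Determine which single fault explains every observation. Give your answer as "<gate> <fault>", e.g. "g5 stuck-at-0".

Fault-free values for test 1 (P=1, Q=1, R=0): g1=0, g2=1, g3=0, g4=0, g5=1, g6=1, giving Y=1. Observed 0.
Test 1: faults giving observed 0 are {g1 stuck-at-1, g1 inverted output, g4 stuck-at-1, g4 inverted output, g5 stuck-at-0, g5 inverted output, g6 stuck-at-0, g6 inverted output}.
Test 2 (P=1, Q=1, R=1): fault-free g1=0, g2=1, g3=0, g4=0, g5=1, g6=1 → 1; observed 1. Eliminates g4 stuck-at-1, g4 inverted output, g5 stuck-at-0, g5 inverted output, g6 stuck-at-0, g6 inverted output.
Test 3 (P=0, Q=1, R=0): fault-free g1=1, g2=0, g3=1, g4=1, g5=0, g6=0 → 0; observed 0. Eliminates g1 inverted output.
Only g1 stuck-at-1 is consistent with every test.

g1 stuck-at-1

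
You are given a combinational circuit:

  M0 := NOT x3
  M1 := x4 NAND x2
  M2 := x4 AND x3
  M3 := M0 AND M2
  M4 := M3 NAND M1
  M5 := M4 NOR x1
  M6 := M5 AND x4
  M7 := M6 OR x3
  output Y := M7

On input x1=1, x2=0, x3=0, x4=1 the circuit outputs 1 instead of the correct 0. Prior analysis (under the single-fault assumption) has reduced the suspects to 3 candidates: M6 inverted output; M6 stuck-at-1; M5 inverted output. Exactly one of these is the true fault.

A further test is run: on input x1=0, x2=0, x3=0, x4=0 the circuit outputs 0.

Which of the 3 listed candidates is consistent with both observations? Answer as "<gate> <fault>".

Evaluate each candidate on input x1=0, x2=0, x3=0, x4=0:
  M6 inverted output: M0=1, M1=1, M2=0, M3=0, M4=1, M5=0, M6=1 [inverted output], M7=1 → 1 — eliminated
  M6 stuck-at-1: M0=1, M1=1, M2=0, M3=0, M4=1, M5=0, M6=1 [stuck-at-1], M7=1 → 1 — eliminated
  M5 inverted output: M0=1, M1=1, M2=0, M3=0, M4=1, M5=1 [inverted output], M6=0, M7=0 → 0 — matches
Only M5 inverted output reproduces the observed 0.

M5 inverted output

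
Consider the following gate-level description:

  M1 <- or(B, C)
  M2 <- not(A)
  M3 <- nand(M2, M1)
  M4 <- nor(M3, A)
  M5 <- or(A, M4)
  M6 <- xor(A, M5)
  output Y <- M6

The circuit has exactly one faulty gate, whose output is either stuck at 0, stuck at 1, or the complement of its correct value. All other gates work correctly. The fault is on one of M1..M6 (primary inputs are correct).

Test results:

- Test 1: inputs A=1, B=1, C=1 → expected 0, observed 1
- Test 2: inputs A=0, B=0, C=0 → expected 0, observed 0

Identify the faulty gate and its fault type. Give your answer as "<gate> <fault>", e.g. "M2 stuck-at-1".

M5 stuck-at-0

Fault-free values for test 1 (A=1, B=1, C=1): M1=1, M2=0, M3=1, M4=0, M5=1, M6=0, giving Y=0. Observed 1.
Test 1: faults giving observed 1 are {M5 stuck-at-0, M5 inverted output, M6 stuck-at-1, M6 inverted output}.
Test 2 (A=0, B=0, C=0): fault-free M1=0, M2=1, M3=1, M4=0, M5=0, M6=0 → 0; observed 0. Eliminates M5 inverted output, M6 stuck-at-1, M6 inverted output.
Only M5 stuck-at-0 is consistent with every test.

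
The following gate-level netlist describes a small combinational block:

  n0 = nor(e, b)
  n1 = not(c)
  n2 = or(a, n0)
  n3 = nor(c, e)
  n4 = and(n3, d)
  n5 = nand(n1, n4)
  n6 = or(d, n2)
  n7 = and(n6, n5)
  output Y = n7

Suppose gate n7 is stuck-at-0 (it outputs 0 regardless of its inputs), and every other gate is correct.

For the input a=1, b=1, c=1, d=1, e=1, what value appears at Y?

0

Propagate with n7 forced: n0=0, n1=0, n2=1, n3=0, n4=0, n5=1, n6=1, n7=0 [stuck-at-0].
So Y = 0. (Without the fault it would be 1.)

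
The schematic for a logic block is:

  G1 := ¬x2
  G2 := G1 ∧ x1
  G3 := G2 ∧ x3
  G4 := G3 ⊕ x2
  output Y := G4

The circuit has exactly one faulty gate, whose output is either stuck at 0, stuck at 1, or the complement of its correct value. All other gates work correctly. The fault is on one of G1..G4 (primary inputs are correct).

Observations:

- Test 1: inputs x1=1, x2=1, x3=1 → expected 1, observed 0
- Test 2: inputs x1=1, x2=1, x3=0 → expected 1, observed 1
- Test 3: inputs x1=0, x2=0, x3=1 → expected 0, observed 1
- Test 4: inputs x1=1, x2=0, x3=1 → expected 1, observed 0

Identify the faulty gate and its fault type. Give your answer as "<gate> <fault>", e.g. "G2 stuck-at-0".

Fault-free values for test 1 (x1=1, x2=1, x3=1): G1=0, G2=0, G3=0, G4=1, giving Y=1. Observed 0.
Test 1: faults giving observed 0 are {G1 stuck-at-1, G1 inverted output, G2 stuck-at-1, G2 inverted output, G3 stuck-at-1, G3 inverted output, G4 stuck-at-0, G4 inverted output}.
Test 2 (x1=1, x2=1, x3=0): fault-free G1=0, G2=0, G3=0, G4=1 → 1; observed 1. Eliminates G3 stuck-at-1, G3 inverted output, G4 stuck-at-0, G4 inverted output.
Test 3 (x1=0, x2=0, x3=1): fault-free G1=1, G2=0, G3=0, G4=0 → 0; observed 1. Eliminates G1 stuck-at-1, G1 inverted output.
Test 4 (x1=1, x2=0, x3=1): fault-free G1=1, G2=1, G3=1, G4=1 → 1; observed 0. Eliminates G2 stuck-at-1.
Only G2 inverted output is consistent with every test.

G2 inverted output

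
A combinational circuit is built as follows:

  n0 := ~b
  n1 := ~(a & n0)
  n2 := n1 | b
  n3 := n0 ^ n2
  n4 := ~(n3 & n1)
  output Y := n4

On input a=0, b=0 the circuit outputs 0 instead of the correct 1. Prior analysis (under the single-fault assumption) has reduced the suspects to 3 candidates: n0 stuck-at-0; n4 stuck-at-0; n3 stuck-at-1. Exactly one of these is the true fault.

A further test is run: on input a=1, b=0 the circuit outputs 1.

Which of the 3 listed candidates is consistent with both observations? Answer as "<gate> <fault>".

Evaluate each candidate on input a=1, b=0:
  n0 stuck-at-0: n0=0 [stuck-at-0], n1=1, n2=1, n3=1, n4=0 → 0 — eliminated
  n4 stuck-at-0: n0=1, n1=0, n2=0, n3=1, n4=0 [stuck-at-0] → 0 — eliminated
  n3 stuck-at-1: n0=1, n1=0, n2=0, n3=1 [stuck-at-1], n4=1 → 1 — matches
Only n3 stuck-at-1 reproduces the observed 1.

n3 stuck-at-1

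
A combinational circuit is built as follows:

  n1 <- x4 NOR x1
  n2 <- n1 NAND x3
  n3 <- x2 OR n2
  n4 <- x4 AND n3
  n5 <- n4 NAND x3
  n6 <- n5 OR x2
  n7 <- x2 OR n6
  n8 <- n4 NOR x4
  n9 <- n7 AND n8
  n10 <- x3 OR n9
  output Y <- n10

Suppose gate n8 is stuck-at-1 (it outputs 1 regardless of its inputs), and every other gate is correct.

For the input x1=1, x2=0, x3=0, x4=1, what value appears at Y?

Propagate with n8 forced: n1=0, n2=1, n3=1, n4=1, n5=1, n6=1, n7=1, n8=1 [stuck-at-1], n9=1, n10=1.
So Y = 1. (Without the fault it would be 0.)

1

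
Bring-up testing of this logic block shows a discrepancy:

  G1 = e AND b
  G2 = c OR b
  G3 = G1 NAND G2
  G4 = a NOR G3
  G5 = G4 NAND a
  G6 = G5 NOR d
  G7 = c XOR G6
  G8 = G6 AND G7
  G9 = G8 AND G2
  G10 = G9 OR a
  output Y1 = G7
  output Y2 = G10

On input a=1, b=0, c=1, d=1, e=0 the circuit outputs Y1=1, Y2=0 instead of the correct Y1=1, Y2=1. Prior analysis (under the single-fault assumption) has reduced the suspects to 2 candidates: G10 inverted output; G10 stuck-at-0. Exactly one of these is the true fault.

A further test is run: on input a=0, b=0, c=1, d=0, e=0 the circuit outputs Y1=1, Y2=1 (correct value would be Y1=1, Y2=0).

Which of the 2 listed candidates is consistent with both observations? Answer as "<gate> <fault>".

G10 inverted output

Evaluate each candidate on input a=0, b=0, c=1, d=0, e=0:
  G10 inverted output: G1=0, G2=1, G3=1, G4=0, G5=1, G6=0, G7=1, G8=0, G9=0, G10=1 [inverted output] → Y1=1, Y2=1 — matches
  G10 stuck-at-0: G1=0, G2=1, G3=1, G4=0, G5=1, G6=0, G7=1, G8=0, G9=0, G10=0 [stuck-at-0] → Y1=1, Y2=0 — eliminated
Only G10 inverted output reproduces the observed Y1=1, Y2=1.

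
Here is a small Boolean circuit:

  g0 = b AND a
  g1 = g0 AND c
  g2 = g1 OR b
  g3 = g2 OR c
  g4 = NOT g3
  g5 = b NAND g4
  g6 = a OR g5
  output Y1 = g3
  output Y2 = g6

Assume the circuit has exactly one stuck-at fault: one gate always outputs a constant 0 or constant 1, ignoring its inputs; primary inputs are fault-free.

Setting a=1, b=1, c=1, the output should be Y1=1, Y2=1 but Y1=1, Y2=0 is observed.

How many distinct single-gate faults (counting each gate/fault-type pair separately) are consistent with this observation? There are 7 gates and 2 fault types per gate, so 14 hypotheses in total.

1

Fault-free: g0=1, g1=1, g2=1, g3=1, g4=0, g5=1, g6=1 → Y1=1, Y2=1. Observed Y1=1, Y2=0.
  g0 stuck-at-0: output Y1=1, Y2=1 ✗
  g0 stuck-at-1: output Y1=1, Y2=1 ✗
  g1 stuck-at-0: output Y1=1, Y2=1 ✗
  g1 stuck-at-1: output Y1=1, Y2=1 ✗
  g2 stuck-at-0: output Y1=1, Y2=1 ✗
  g2 stuck-at-1: output Y1=1, Y2=1 ✗
  g3 stuck-at-0: output Y1=0, Y2=1 ✗
  g3 stuck-at-1: output Y1=1, Y2=1 ✗
  g4 stuck-at-0: output Y1=1, Y2=1 ✗
  g4 stuck-at-1: output Y1=1, Y2=1 ✗
  g5 stuck-at-0: output Y1=1, Y2=1 ✗
  g5 stuck-at-1: output Y1=1, Y2=1 ✗
  g6 stuck-at-0: output Y1=1, Y2=0 ✓
  g6 stuck-at-1: output Y1=1, Y2=1 ✗
Consistent faults: {g6 stuck-at-0} — 1 in all.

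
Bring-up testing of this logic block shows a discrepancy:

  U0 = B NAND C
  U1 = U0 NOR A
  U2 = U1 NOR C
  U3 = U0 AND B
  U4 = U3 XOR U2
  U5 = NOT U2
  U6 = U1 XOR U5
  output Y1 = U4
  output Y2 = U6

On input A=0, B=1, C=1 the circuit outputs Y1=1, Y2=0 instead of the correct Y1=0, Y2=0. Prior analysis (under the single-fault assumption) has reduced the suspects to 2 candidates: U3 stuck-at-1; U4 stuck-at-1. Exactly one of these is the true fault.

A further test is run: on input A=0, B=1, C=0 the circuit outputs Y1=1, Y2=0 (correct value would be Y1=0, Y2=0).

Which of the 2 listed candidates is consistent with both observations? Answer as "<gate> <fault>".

Evaluate each candidate on input A=0, B=1, C=0:
  U3 stuck-at-1: U0=1, U1=0, U2=1, U3=1 [stuck-at-1], U4=0, U5=0, U6=0 → Y1=0, Y2=0 — eliminated
  U4 stuck-at-1: U0=1, U1=0, U2=1, U3=1, U4=1 [stuck-at-1], U5=0, U6=0 → Y1=1, Y2=0 — matches
Only U4 stuck-at-1 reproduces the observed Y1=1, Y2=0.

U4 stuck-at-1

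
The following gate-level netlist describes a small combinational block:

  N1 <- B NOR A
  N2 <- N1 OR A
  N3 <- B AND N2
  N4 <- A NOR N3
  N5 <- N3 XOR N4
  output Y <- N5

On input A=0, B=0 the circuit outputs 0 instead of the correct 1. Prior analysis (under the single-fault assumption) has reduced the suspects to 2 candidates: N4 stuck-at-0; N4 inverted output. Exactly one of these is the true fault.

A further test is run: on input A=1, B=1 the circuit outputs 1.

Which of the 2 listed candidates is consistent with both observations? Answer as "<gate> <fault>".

Evaluate each candidate on input A=1, B=1:
  N4 stuck-at-0: N1=0, N2=1, N3=1, N4=0 [stuck-at-0], N5=1 → 1 — matches
  N4 inverted output: N1=0, N2=1, N3=1, N4=1 [inverted output], N5=0 → 0 — eliminated
Only N4 stuck-at-0 reproduces the observed 1.

N4 stuck-at-0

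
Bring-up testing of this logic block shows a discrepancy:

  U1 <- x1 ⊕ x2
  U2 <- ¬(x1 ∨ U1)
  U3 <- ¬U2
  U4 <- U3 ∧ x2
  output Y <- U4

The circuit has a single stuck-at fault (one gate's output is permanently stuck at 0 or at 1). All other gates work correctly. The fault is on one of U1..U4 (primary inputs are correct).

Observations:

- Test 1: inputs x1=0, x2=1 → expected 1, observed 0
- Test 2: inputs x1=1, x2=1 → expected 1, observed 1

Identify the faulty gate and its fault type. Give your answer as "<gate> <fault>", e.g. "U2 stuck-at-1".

U1 stuck-at-0

Fault-free values for test 1 (x1=0, x2=1): U1=1, U2=0, U3=1, U4=1, giving Y=1. Observed 0.
Test 1: faults giving observed 0 are {U1 stuck-at-0, U2 stuck-at-1, U3 stuck-at-0, U4 stuck-at-0}.
Test 2 (x1=1, x2=1): fault-free U1=0, U2=0, U3=1, U4=1 → 1; observed 1. Eliminates U2 stuck-at-1, U3 stuck-at-0, U4 stuck-at-0.
Only U1 stuck-at-0 is consistent with every test.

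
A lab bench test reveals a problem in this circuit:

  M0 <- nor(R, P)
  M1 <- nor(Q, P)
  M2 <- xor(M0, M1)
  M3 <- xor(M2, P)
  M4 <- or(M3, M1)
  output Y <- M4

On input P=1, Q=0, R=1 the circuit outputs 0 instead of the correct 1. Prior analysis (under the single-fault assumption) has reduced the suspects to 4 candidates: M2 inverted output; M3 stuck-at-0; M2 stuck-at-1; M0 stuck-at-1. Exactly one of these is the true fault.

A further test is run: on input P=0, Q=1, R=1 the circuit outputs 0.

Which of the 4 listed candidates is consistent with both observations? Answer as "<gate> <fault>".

Evaluate each candidate on input P=0, Q=1, R=1:
  M2 inverted output: M0=0, M1=0, M2=1 [inverted output], M3=1, M4=1 → 1 — eliminated
  M3 stuck-at-0: M0=0, M1=0, M2=0, M3=0 [stuck-at-0], M4=0 → 0 — matches
  M2 stuck-at-1: M0=0, M1=0, M2=1 [stuck-at-1], M3=1, M4=1 → 1 — eliminated
  M0 stuck-at-1: M0=1 [stuck-at-1], M1=0, M2=1, M3=1, M4=1 → 1 — eliminated
Only M3 stuck-at-0 reproduces the observed 0.

M3 stuck-at-0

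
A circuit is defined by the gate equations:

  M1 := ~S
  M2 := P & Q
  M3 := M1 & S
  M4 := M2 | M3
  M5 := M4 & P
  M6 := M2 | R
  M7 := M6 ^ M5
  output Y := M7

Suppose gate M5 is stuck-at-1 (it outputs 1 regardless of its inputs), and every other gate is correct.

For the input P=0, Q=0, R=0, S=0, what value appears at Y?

Propagate with M5 forced: M1=1, M2=0, M3=0, M4=0, M5=1 [stuck-at-1], M6=0, M7=1.
So Y = 1. (Without the fault it would be 0.)

1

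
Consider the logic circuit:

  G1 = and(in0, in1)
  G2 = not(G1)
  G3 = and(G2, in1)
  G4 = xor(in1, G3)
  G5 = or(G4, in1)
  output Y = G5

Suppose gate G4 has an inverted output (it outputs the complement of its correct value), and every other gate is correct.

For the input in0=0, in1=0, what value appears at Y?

1

Propagate with G4 forced: G1=0, G2=1, G3=0, G4=1 [inverted output], G5=1.
So Y = 1. (Without the fault it would be 0.)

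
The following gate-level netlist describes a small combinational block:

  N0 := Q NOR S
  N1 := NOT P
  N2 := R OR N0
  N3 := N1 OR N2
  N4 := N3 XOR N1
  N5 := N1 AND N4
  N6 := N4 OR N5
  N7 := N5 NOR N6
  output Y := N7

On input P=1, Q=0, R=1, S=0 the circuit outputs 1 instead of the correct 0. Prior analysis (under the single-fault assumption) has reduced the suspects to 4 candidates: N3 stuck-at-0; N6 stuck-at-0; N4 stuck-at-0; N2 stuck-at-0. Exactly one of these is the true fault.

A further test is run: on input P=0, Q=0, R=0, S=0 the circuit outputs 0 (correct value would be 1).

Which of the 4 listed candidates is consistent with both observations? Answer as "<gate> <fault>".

Evaluate each candidate on input P=0, Q=0, R=0, S=0:
  N3 stuck-at-0: N0=1, N1=1, N2=1, N3=0 [stuck-at-0], N4=1, N5=1, N6=1, N7=0 → 0 — matches
  N6 stuck-at-0: N0=1, N1=1, N2=1, N3=1, N4=0, N5=0, N6=0 [stuck-at-0], N7=1 → 1 — eliminated
  N4 stuck-at-0: N0=1, N1=1, N2=1, N3=1, N4=0 [stuck-at-0], N5=0, N6=0, N7=1 → 1 — eliminated
  N2 stuck-at-0: N0=1, N1=1, N2=0 [stuck-at-0], N3=1, N4=0, N5=0, N6=0, N7=1 → 1 — eliminated
Only N3 stuck-at-0 reproduces the observed 0.

N3 stuck-at-0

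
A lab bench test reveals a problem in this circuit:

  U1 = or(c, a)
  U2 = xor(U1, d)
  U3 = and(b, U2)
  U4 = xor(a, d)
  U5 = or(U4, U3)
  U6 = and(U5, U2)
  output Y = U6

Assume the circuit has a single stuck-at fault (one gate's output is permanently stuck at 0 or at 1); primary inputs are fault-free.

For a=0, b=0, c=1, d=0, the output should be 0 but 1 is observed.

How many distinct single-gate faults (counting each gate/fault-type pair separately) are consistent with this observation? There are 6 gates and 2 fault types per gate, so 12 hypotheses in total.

Fault-free: U1=1, U2=1, U3=0, U4=0, U5=0, U6=0 → 0. Observed 1.
  U1 stuck-at-0: output 0 ✗
  U1 stuck-at-1: output 0 ✗
  U2 stuck-at-0: output 0 ✗
  U2 stuck-at-1: output 0 ✗
  U3 stuck-at-0: output 0 ✗
  U3 stuck-at-1: output 1 ✓
  U4 stuck-at-0: output 0 ✗
  U4 stuck-at-1: output 1 ✓
  U5 stuck-at-0: output 0 ✗
  U5 stuck-at-1: output 1 ✓
  U6 stuck-at-0: output 0 ✗
  U6 stuck-at-1: output 1 ✓
Consistent faults: {U3 stuck-at-1, U4 stuck-at-1, U5 stuck-at-1, U6 stuck-at-1} — 4 in all.

4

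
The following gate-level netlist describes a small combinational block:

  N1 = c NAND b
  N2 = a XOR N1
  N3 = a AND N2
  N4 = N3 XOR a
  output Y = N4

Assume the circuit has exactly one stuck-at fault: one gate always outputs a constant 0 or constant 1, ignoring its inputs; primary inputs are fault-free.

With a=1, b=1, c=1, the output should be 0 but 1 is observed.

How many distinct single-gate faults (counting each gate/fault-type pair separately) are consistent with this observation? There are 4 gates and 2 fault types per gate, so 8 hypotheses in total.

4

Fault-free: N1=0, N2=1, N3=1, N4=0 → 0. Observed 1.
  N1 stuck-at-0: output 0 ✗
  N1 stuck-at-1: output 1 ✓
  N2 stuck-at-0: output 1 ✓
  N2 stuck-at-1: output 0 ✗
  N3 stuck-at-0: output 1 ✓
  N3 stuck-at-1: output 0 ✗
  N4 stuck-at-0: output 0 ✗
  N4 stuck-at-1: output 1 ✓
Consistent faults: {N1 stuck-at-1, N2 stuck-at-0, N3 stuck-at-0, N4 stuck-at-1} — 4 in all.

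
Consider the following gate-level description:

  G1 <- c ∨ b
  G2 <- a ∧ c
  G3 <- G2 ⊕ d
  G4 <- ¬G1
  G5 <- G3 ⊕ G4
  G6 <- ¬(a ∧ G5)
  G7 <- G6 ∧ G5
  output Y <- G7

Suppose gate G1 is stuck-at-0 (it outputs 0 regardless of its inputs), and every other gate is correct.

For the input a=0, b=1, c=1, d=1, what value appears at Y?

0

Propagate with G1 forced: G1=0 [stuck-at-0], G2=0, G3=1, G4=1, G5=0, G6=1, G7=0.
So Y = 0. (Without the fault it would be 1.)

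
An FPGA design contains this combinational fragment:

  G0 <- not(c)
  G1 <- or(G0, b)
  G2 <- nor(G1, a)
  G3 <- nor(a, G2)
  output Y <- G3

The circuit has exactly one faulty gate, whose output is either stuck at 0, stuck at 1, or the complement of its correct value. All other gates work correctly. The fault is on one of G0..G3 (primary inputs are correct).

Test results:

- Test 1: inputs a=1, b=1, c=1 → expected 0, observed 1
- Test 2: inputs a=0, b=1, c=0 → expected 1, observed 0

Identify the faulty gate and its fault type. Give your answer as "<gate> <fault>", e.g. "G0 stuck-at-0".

G3 inverted output

Fault-free values for test 1 (a=1, b=1, c=1): G0=0, G1=1, G2=0, G3=0, giving Y=0. Observed 1.
Test 1: faults giving observed 1 are {G3 stuck-at-1, G3 inverted output}.
Test 2 (a=0, b=1, c=0): fault-free G0=1, G1=1, G2=0, G3=1 → 1; observed 0. Eliminates G3 stuck-at-1.
Only G3 inverted output is consistent with every test.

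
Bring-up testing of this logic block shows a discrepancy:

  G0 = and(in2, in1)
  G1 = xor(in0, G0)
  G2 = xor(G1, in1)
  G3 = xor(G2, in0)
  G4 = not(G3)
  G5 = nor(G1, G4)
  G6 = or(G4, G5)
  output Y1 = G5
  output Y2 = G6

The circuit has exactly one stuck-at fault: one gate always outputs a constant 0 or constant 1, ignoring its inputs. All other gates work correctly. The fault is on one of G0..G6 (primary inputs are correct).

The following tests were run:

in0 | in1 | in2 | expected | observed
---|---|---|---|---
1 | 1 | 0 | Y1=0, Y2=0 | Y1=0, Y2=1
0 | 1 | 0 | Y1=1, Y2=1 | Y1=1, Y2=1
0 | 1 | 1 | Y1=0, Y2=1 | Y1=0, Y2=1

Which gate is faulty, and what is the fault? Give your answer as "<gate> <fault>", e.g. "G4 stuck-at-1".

G6 stuck-at-1

Fault-free values for test 1 (in0=1, in1=1, in2=0): G0=0, G1=1, G2=0, G3=1, G4=0, G5=0, G6=0, giving Y1=0, Y2=0. Observed Y1=0, Y2=1.
Test 1: faults giving observed Y1=0, Y2=1 are {G0 stuck-at-1, G1 stuck-at-0, G2 stuck-at-1, G3 stuck-at-0, G4 stuck-at-1, G6 stuck-at-1}.
Test 2 (in0=0, in1=1, in2=0): fault-free G0=0, G1=0, G2=1, G3=1, G4=0, G5=1, G6=1 → Y1=1, Y2=1; observed Y1=1, Y2=1. Eliminates G0 stuck-at-1, G3 stuck-at-0, G4 stuck-at-1.
Test 3 (in0=0, in1=1, in2=1): fault-free G0=1, G1=1, G2=0, G3=0, G4=1, G5=0, G6=1 → Y1=0, Y2=1; observed Y1=0, Y2=1. Eliminates G1 stuck-at-0, G2 stuck-at-1.
Only G6 stuck-at-1 is consistent with every test.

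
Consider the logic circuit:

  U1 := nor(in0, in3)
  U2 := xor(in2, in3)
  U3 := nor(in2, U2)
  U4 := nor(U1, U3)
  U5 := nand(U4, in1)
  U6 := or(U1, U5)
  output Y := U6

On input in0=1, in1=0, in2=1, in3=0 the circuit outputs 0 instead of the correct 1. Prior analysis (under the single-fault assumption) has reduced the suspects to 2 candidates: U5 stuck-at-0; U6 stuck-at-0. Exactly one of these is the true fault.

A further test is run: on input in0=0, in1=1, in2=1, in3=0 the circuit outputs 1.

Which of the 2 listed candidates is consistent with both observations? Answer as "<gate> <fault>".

Evaluate each candidate on input in0=0, in1=1, in2=1, in3=0:
  U5 stuck-at-0: U1=1, U2=1, U3=0, U4=0, U5=0 [stuck-at-0], U6=1 → 1 — matches
  U6 stuck-at-0: U1=1, U2=1, U3=0, U4=0, U5=1, U6=0 [stuck-at-0] → 0 — eliminated
Only U5 stuck-at-0 reproduces the observed 1.

U5 stuck-at-0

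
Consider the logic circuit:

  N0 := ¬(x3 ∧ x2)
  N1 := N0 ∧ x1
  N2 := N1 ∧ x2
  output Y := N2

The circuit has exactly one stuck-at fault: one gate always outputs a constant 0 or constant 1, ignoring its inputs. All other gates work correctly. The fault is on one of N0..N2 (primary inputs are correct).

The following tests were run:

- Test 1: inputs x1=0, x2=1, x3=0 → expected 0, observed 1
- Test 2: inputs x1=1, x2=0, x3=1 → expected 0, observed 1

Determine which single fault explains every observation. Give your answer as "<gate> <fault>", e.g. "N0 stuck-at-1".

N2 stuck-at-1

Fault-free values for test 1 (x1=0, x2=1, x3=0): N0=1, N1=0, N2=0, giving Y=0. Observed 1.
Test 1: faults giving observed 1 are {N1 stuck-at-1, N2 stuck-at-1}.
Test 2 (x1=1, x2=0, x3=1): fault-free N0=1, N1=1, N2=0 → 0; observed 1. Eliminates N1 stuck-at-1.
Only N2 stuck-at-1 is consistent with every test.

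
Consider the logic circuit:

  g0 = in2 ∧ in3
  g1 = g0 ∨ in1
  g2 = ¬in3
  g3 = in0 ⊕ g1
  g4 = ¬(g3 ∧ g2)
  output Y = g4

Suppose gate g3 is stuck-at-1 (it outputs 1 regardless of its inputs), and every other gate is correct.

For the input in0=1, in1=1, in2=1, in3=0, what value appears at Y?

0

Propagate with g3 forced: g0=0, g1=1, g2=1, g3=1 [stuck-at-1], g4=0.
So Y = 0. (Without the fault it would be 1.)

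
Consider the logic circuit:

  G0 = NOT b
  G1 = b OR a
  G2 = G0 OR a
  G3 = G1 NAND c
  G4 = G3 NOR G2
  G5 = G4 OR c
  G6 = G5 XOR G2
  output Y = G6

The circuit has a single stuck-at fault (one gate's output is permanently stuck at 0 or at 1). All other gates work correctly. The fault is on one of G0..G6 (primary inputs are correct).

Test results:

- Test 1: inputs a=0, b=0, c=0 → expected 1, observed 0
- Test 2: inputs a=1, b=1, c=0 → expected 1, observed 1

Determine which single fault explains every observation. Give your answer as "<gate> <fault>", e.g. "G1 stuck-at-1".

Fault-free values for test 1 (a=0, b=0, c=0): G0=1, G1=0, G2=1, G3=1, G4=0, G5=0, G6=1, giving Y=1. Observed 0.
Test 1: faults giving observed 0 are {G0 stuck-at-0, G2 stuck-at-0, G4 stuck-at-1, G5 stuck-at-1, G6 stuck-at-0}.
Test 2 (a=1, b=1, c=0): fault-free G0=0, G1=1, G2=1, G3=1, G4=0, G5=0, G6=1 → 1; observed 1. Eliminates G2 stuck-at-0, G4 stuck-at-1, G5 stuck-at-1, G6 stuck-at-0.
Only G0 stuck-at-0 is consistent with every test.

G0 stuck-at-0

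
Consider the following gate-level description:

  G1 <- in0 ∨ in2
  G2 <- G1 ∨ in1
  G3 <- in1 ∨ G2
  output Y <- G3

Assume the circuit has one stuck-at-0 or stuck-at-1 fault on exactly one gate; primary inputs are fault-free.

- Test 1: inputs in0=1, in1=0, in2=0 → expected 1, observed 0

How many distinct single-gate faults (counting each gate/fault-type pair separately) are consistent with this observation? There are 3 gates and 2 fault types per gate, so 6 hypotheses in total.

3

Fault-free: G1=1, G2=1, G3=1 → 1. Observed 0.
  G1 stuck-at-0: output 0 ✓
  G1 stuck-at-1: output 1 ✗
  G2 stuck-at-0: output 0 ✓
  G2 stuck-at-1: output 1 ✗
  G3 stuck-at-0: output 0 ✓
  G3 stuck-at-1: output 1 ✗
Consistent faults: {G1 stuck-at-0, G2 stuck-at-0, G3 stuck-at-0} — 3 in all.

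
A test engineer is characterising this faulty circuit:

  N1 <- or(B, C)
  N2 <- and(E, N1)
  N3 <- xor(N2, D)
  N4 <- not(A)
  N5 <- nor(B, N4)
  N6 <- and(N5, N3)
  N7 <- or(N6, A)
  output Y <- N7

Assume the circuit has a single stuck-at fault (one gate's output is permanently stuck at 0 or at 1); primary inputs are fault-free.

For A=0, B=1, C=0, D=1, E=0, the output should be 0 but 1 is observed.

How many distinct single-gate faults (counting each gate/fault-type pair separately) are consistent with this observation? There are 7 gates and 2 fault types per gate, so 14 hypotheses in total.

Fault-free: N1=1, N2=0, N3=1, N4=1, N5=0, N6=0, N7=0 → 0. Observed 1.
  N1 stuck-at-0: output 0 ✗
  N1 stuck-at-1: output 0 ✗
  N2 stuck-at-0: output 0 ✗
  N2 stuck-at-1: output 0 ✗
  N3 stuck-at-0: output 0 ✗
  N3 stuck-at-1: output 0 ✗
  N4 stuck-at-0: output 0 ✗
  N4 stuck-at-1: output 0 ✗
  N5 stuck-at-0: output 0 ✗
  N5 stuck-at-1: output 1 ✓
  N6 stuck-at-0: output 0 ✗
  N6 stuck-at-1: output 1 ✓
  N7 stuck-at-0: output 0 ✗
  N7 stuck-at-1: output 1 ✓
Consistent faults: {N5 stuck-at-1, N6 stuck-at-1, N7 stuck-at-1} — 3 in all.

3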